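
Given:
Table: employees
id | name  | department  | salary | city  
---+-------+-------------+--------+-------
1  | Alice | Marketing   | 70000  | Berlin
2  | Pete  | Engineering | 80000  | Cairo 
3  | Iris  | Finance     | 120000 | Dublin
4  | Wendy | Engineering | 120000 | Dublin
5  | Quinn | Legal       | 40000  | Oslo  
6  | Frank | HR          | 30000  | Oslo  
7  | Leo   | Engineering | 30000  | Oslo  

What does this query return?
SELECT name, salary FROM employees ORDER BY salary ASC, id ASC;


Sorting by salary ASC, then id ASC for ties

7 rows:
Frank, 30000
Leo, 30000
Quinn, 40000
Alice, 70000
Pete, 80000
Iris, 120000
Wendy, 120000


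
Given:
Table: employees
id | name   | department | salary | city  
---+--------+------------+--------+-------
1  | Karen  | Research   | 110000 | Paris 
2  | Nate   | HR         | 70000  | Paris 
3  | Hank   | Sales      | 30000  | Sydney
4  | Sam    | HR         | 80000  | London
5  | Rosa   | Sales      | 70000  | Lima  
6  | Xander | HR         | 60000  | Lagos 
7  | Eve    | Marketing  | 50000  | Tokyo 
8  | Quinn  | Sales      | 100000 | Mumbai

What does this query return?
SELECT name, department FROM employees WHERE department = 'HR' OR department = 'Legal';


Filtering: department = 'HR' OR 'Legal'
Matching: 3 rows

3 rows:
Nate, HR
Sam, HR
Xander, HR


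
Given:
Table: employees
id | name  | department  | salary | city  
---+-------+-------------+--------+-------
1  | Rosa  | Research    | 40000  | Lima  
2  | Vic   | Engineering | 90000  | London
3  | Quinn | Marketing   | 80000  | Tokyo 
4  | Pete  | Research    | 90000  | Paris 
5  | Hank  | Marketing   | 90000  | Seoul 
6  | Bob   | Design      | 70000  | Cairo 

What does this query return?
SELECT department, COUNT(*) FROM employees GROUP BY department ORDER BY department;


Assigning each row to its department group:
  Rosa -> Research
  Vic -> Engineering
  Quinn -> Marketing
  Pete -> Research
  Hank -> Marketing
  Bob -> Design


4 groups:
Design, 1
Engineering, 1
Marketing, 2
Research, 2


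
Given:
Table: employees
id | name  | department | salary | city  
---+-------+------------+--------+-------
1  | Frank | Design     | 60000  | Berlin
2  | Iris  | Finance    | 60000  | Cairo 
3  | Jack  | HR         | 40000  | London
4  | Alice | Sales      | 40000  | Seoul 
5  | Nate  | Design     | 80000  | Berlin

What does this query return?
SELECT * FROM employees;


SELECT * returns all 5 rows with all columns

5 rows:
1, Frank, Design, 60000, Berlin
2, Iris, Finance, 60000, Cairo
3, Jack, HR, 40000, London
4, Alice, Sales, 40000, Seoul
5, Nate, Design, 80000, Berlin


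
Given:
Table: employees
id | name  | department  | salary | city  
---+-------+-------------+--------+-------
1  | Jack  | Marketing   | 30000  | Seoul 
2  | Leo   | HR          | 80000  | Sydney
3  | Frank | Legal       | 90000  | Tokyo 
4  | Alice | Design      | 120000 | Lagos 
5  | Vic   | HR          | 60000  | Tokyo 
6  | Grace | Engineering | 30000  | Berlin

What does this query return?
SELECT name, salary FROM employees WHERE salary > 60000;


Filtering: salary > 60000
Matching: 3 rows

3 rows:
Leo, 80000
Frank, 90000
Alice, 120000


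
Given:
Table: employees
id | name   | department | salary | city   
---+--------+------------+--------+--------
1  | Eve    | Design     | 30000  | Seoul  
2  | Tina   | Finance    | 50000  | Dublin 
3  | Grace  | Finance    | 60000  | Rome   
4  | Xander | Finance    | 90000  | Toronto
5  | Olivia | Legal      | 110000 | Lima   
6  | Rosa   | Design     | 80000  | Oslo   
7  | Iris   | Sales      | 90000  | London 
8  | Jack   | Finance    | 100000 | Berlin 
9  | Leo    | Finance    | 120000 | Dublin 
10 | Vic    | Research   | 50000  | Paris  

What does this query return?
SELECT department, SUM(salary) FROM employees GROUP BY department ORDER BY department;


Summing salary within each department:
  Design: 30000 + 80000 = 110000
  Finance: 50000 + 60000 + 90000 + 100000 + 120000 = 420000
  Legal: 110000 = 110000
  Research: 50000 = 50000
  Sales: 90000 = 90000


5 groups:
Design, 110000
Finance, 420000
Legal, 110000
Research, 50000
Sales, 90000


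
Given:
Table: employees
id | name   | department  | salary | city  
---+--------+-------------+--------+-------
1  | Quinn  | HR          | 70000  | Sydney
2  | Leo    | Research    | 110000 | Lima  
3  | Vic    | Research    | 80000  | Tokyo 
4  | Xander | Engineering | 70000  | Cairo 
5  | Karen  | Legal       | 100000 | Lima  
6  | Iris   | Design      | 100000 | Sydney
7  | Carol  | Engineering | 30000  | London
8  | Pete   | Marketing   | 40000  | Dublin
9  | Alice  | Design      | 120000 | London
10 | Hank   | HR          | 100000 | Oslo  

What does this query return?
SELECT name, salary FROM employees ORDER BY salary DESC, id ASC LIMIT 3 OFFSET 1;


Sort by salary DESC (id ASC tiebreak), then skip 1 and take 3
Rows 2 through 4

3 rows:
Leo, 110000
Karen, 100000
Iris, 100000


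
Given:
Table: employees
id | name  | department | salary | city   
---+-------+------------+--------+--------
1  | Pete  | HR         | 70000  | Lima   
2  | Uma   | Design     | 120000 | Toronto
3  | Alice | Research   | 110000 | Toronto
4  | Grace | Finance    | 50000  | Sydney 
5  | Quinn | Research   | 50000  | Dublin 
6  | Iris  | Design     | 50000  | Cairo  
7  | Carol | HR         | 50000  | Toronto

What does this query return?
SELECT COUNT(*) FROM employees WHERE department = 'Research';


Counting rows where department = 'Research'
  Alice -> MATCH
  Quinn -> MATCH


2


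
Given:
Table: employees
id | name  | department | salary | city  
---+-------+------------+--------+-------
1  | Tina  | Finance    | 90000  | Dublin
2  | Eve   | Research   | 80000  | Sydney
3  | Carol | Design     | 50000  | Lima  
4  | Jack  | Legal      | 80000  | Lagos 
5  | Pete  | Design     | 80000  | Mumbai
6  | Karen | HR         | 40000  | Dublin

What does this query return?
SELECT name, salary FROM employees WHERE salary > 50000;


Filtering: salary > 50000
Matching: 4 rows

4 rows:
Tina, 90000
Eve, 80000
Jack, 80000
Pete, 80000


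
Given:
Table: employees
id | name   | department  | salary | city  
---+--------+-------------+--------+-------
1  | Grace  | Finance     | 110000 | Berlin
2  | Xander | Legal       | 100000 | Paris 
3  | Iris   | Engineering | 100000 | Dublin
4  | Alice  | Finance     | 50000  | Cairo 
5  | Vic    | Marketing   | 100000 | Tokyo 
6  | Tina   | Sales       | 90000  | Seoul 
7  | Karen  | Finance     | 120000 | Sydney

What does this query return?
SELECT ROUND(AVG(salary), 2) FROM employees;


SUM(salary) = 670000
COUNT = 7
ROUND(AVG, 2) = ROUND(670000 / 7, 2) = 95714.29

95714.29


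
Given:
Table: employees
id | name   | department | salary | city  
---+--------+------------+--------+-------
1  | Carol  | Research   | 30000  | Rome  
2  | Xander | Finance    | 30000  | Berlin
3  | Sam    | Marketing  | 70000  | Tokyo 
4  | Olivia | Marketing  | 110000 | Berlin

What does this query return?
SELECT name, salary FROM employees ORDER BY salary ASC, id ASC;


Sorting by salary ASC, then id ASC for ties

4 rows:
Carol, 30000
Xander, 30000
Sam, 70000
Olivia, 110000


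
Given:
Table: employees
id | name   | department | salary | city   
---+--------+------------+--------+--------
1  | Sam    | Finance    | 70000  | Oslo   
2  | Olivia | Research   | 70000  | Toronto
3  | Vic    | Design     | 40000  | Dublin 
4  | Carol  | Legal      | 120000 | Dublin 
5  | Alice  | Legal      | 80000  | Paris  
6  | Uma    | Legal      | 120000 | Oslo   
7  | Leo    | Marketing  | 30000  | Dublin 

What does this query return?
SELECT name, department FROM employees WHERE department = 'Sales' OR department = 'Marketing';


Filtering: department = 'Sales' OR 'Marketing'
Matching: 1 rows

1 rows:
Leo, Marketing


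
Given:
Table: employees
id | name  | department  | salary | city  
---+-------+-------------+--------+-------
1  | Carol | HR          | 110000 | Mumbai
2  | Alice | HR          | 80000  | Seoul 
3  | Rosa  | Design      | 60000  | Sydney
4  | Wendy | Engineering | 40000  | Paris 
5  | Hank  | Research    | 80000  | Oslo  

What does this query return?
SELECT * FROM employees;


SELECT * returns all 5 rows with all columns

5 rows:
1, Carol, HR, 110000, Mumbai
2, Alice, HR, 80000, Seoul
3, Rosa, Design, 60000, Sydney
4, Wendy, Engineering, 40000, Paris
5, Hank, Research, 80000, Oslo


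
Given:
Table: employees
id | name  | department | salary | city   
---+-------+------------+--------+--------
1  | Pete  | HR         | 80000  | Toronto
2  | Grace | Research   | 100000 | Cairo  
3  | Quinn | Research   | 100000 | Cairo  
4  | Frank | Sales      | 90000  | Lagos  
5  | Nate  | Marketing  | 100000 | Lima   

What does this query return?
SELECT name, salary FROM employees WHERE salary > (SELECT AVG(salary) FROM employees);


Subquery: AVG(salary) = 94000.0
Filtering: salary > 94000.0
  Grace (100000) -> MATCH
  Quinn (100000) -> MATCH
  Nate (100000) -> MATCH


3 rows:
Grace, 100000
Quinn, 100000
Nate, 100000


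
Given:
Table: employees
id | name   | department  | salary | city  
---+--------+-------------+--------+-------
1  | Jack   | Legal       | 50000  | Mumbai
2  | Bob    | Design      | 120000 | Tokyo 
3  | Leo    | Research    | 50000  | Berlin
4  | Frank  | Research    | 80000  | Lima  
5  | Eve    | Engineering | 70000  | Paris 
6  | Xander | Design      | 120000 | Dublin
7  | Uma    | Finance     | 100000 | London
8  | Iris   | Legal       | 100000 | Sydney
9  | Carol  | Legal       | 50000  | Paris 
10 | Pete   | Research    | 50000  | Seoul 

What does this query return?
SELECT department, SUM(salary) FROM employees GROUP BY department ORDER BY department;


Summing salary within each department:
  Design: 120000 + 120000 = 240000
  Engineering: 70000 = 70000
  Finance: 100000 = 100000
  Legal: 50000 + 100000 + 50000 = 200000
  Research: 50000 + 80000 + 50000 = 180000


5 groups:
Design, 240000
Engineering, 70000
Finance, 100000
Legal, 200000
Research, 180000


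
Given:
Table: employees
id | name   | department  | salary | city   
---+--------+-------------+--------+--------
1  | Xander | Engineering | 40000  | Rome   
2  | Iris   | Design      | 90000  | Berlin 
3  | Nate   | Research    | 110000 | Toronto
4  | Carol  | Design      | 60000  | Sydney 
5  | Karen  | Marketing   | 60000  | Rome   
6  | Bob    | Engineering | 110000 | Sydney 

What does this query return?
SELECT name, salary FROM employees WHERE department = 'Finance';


Filtering: department = 'Finance'
Matching rows: 0

Empty result set (0 rows)


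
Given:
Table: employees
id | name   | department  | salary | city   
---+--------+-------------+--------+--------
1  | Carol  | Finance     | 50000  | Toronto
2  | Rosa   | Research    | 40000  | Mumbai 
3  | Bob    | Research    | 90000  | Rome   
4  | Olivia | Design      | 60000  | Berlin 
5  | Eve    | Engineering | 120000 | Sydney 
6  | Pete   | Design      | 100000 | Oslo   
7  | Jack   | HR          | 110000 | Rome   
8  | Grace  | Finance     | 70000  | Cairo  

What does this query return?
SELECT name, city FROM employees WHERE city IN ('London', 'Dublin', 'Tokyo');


Filtering: city IN ('London', 'Dublin', 'Tokyo')
Matching: 0 rows

Empty result set (0 rows)


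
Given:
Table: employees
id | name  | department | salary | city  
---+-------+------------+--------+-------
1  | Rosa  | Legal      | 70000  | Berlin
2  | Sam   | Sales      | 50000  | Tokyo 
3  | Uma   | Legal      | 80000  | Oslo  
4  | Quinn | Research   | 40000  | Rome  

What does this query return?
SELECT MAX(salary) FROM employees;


Salaries: 70000, 50000, 80000, 40000
MAX = 80000

80000


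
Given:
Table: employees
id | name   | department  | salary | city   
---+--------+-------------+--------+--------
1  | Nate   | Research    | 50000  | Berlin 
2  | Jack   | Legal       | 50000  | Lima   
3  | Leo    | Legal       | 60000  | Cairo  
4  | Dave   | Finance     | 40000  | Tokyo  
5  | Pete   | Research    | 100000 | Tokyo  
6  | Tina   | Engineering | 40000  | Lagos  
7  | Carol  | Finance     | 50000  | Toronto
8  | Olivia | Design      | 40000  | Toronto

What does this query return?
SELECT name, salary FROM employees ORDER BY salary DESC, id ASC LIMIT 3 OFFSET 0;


Sort by salary DESC (id ASC tiebreak), then skip 0 and take 3
Rows 1 through 3

3 rows:
Pete, 100000
Leo, 60000
Nate, 50000


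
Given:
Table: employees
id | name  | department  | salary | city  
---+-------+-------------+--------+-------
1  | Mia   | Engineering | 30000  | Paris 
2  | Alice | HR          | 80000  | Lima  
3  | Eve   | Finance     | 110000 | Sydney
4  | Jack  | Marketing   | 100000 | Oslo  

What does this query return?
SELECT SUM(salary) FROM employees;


SUM(salary) = 30000 + 80000 + 110000 + 100000 = 320000

320000


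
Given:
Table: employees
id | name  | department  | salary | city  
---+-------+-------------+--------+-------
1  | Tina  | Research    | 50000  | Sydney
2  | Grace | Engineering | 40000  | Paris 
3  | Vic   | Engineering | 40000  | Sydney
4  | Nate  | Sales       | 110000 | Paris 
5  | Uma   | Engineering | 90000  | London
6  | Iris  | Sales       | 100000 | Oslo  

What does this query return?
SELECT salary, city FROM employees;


Projecting columns: salary, city

6 rows:
50000, Sydney
40000, Paris
40000, Sydney
110000, Paris
90000, London
100000, Oslo


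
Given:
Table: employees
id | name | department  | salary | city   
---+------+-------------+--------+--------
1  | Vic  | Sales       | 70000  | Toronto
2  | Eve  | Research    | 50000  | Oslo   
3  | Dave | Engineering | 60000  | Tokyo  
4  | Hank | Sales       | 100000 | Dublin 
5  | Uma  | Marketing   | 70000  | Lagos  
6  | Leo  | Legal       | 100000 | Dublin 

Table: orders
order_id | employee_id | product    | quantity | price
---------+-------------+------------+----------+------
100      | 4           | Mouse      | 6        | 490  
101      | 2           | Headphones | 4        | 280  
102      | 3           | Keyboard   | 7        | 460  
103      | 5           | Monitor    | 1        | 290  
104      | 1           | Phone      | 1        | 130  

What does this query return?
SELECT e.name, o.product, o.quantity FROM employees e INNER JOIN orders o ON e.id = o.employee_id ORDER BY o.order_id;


Joining employees.id = orders.employee_id:
  employee Hank (id=4) -> order Mouse
  employee Eve (id=2) -> order Headphones
  employee Dave (id=3) -> order Keyboard
  employee Uma (id=5) -> order Monitor
  employee Vic (id=1) -> order Phone


5 rows:
Hank, Mouse, 6
Eve, Headphones, 4
Dave, Keyboard, 7
Uma, Monitor, 1
Vic, Phone, 1


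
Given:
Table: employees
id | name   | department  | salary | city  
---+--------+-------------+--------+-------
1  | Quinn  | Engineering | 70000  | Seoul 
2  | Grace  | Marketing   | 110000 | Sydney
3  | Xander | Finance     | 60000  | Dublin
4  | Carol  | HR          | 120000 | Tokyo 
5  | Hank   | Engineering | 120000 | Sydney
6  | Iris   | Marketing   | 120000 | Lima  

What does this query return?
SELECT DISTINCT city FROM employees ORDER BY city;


All 'city' values (row order): Seoul, Sydney, Dublin, Tokyo, Sydney, Lima
Removing duplicates leaves 5 unique value(s).

5 values:
Dublin
Lima
Seoul
Sydney
Tokyo


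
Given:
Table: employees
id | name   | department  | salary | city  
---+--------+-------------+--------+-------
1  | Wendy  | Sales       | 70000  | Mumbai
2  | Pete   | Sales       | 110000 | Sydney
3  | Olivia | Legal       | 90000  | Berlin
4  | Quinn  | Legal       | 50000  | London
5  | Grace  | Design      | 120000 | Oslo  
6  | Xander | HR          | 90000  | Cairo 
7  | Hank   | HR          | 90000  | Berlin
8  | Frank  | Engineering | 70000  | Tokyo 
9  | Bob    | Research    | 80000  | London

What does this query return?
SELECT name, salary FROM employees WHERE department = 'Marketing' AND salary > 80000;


Filtering: department = 'Marketing' AND salary > 80000
Matching: 0 rows

Empty result set (0 rows)


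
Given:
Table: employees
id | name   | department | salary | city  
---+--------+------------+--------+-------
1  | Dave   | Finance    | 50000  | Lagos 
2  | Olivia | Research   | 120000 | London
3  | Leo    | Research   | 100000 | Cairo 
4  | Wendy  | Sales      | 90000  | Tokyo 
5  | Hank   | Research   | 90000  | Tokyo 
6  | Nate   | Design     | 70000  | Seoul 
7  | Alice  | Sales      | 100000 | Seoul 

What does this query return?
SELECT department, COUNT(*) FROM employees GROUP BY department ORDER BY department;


Assigning each row to its department group:
  Dave -> Finance
  Olivia -> Research
  Leo -> Research
  Wendy -> Sales
  Hank -> Research
  Nate -> Design
  Alice -> Sales


4 groups:
Design, 1
Finance, 1
Research, 3
Sales, 2


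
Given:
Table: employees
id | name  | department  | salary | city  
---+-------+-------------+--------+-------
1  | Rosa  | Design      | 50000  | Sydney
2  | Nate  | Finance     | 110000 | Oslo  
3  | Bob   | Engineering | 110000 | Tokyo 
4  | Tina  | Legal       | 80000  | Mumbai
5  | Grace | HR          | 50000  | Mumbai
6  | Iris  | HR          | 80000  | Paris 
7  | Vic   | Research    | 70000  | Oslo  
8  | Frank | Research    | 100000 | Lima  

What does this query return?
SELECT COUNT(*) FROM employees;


COUNT(*) counts all rows

8


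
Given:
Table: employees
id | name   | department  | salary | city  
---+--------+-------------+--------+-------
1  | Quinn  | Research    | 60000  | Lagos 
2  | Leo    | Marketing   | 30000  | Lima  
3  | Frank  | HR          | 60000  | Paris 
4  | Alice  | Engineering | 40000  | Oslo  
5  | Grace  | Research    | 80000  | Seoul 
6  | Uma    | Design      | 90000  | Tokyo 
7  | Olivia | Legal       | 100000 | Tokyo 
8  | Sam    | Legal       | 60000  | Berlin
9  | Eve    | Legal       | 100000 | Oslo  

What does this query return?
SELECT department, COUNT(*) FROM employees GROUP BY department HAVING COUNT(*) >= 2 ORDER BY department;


Groups with count >= 2:
  Legal: 3 -> PASS
  Research: 2 -> PASS
  Design: 1 -> filtered out
  Engineering: 1 -> filtered out
  HR: 1 -> filtered out
  Marketing: 1 -> filtered out


2 groups:
Legal, 3
Research, 2


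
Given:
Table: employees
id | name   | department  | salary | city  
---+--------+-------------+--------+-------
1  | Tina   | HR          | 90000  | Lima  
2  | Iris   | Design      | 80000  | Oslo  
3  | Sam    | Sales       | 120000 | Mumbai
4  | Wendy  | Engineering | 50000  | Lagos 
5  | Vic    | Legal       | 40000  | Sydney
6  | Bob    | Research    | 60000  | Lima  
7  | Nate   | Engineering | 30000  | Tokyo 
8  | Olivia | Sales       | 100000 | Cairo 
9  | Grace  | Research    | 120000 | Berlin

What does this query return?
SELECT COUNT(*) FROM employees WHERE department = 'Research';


Counting rows where department = 'Research'
  Bob -> MATCH
  Grace -> MATCH


2


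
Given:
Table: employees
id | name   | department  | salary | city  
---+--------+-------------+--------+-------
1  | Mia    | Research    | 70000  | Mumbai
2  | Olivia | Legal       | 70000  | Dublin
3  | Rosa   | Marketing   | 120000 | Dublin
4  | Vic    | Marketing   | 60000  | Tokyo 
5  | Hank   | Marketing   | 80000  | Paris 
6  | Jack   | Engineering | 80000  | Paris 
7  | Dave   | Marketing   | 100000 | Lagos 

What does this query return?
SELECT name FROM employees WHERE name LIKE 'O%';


LIKE 'O%' matches names starting with 'O'
Matching: 1

1 rows:
Olivia


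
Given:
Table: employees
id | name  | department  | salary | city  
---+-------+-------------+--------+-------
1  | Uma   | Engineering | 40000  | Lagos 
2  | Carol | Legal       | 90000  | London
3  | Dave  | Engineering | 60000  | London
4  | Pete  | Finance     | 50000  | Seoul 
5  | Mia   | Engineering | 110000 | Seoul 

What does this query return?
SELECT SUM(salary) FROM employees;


SUM(salary) = 40000 + 90000 + 60000 + 50000 + 110000 = 350000

350000


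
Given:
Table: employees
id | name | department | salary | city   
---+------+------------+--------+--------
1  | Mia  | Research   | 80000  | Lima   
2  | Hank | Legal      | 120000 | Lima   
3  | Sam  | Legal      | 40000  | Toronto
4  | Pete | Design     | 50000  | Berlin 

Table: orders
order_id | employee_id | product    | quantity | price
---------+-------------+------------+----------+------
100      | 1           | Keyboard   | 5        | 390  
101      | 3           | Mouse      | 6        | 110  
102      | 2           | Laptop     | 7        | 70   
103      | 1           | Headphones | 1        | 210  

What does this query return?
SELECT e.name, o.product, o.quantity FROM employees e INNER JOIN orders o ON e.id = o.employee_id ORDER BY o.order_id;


Joining employees.id = orders.employee_id:
  employee Mia (id=1) -> order Keyboard
  employee Sam (id=3) -> order Mouse
  employee Hank (id=2) -> order Laptop
  employee Mia (id=1) -> order Headphones


4 rows:
Mia, Keyboard, 5
Sam, Mouse, 6
Hank, Laptop, 7
Mia, Headphones, 1


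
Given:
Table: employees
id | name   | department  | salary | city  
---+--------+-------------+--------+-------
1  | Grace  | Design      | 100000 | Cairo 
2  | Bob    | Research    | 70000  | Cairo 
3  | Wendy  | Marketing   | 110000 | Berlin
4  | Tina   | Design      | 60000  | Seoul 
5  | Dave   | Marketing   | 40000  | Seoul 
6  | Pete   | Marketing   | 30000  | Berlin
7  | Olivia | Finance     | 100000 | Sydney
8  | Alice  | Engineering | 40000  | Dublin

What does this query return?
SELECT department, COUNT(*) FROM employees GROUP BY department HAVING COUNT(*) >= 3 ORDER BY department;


Groups with count >= 3:
  Marketing: 3 -> PASS
  Design: 2 -> filtered out
  Engineering: 1 -> filtered out
  Finance: 1 -> filtered out
  Research: 1 -> filtered out


1 groups:
Marketing, 3


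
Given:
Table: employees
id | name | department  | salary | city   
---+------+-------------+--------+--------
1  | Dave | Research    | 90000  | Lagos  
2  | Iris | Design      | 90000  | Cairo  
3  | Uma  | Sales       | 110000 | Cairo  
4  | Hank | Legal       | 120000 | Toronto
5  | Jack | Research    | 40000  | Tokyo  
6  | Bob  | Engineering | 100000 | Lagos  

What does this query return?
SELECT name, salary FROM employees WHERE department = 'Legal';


Filtering: department = 'Legal'
Matching rows: 1

1 rows:
Hank, 120000


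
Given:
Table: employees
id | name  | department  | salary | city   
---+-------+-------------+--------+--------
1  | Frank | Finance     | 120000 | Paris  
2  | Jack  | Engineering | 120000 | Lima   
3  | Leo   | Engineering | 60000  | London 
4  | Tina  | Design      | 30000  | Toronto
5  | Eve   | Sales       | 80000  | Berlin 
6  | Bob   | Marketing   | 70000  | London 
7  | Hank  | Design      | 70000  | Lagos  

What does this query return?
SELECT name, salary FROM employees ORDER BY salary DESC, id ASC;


Sorting by salary DESC, then id ASC for ties

7 rows:
Frank, 120000
Jack, 120000
Eve, 80000
Bob, 70000
Hank, 70000
Leo, 60000
Tina, 30000


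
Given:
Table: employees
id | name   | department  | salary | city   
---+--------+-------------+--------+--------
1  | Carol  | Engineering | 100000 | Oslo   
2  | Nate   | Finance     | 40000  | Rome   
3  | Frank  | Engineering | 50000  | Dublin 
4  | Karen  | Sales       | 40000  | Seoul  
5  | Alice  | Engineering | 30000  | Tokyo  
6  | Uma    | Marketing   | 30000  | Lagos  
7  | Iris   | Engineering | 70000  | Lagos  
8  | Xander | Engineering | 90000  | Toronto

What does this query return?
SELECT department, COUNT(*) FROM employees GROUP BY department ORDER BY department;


Assigning each row to its department group:
  Carol -> Engineering
  Nate -> Finance
  Frank -> Engineering
  Karen -> Sales
  Alice -> Engineering
  Uma -> Marketing
  Iris -> Engineering
  Xander -> Engineering


4 groups:
Engineering, 5
Finance, 1
Marketing, 1
Sales, 1


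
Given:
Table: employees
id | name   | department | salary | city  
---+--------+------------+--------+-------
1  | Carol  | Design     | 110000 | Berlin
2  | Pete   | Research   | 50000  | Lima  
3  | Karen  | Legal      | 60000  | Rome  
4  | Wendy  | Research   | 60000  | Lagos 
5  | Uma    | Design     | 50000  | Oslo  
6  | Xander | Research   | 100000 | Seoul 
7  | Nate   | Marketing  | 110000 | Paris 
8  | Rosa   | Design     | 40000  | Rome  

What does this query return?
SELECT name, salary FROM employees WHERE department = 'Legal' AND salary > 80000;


Filtering: department = 'Legal' AND salary > 80000
Matching: 0 rows

Empty result set (0 rows)


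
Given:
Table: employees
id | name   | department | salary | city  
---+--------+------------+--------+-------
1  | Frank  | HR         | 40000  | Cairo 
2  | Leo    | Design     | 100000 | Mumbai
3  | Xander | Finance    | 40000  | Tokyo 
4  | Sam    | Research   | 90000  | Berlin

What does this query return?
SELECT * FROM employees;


SELECT * returns all 4 rows with all columns

4 rows:
1, Frank, HR, 40000, Cairo
2, Leo, Design, 100000, Mumbai
3, Xander, Finance, 40000, Tokyo
4, Sam, Research, 90000, Berlin


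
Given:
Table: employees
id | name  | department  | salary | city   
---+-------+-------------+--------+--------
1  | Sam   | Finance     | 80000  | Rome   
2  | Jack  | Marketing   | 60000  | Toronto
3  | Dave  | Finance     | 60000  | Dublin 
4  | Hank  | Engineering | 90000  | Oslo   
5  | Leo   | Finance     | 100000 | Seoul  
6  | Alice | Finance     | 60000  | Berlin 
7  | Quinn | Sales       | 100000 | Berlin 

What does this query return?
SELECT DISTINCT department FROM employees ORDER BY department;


All 'department' values (row order): Finance, Marketing, Finance, Engineering, Finance, Finance, Sales
Removing duplicates leaves 4 unique value(s).

4 values:
Engineering
Finance
Marketing
Sales


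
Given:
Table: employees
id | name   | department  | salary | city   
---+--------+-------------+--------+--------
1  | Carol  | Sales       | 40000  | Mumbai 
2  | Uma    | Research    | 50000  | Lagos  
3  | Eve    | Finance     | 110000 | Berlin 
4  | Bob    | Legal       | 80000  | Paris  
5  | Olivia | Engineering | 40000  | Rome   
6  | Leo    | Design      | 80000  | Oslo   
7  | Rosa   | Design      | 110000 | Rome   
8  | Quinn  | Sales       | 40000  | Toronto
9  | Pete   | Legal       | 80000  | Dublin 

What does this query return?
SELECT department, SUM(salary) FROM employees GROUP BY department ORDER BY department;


Summing salary within each department:
  Design: 80000 + 110000 = 190000
  Engineering: 40000 = 40000
  Finance: 110000 = 110000
  Legal: 80000 + 80000 = 160000
  Research: 50000 = 50000
  Sales: 40000 + 40000 = 80000


6 groups:
Design, 190000
Engineering, 40000
Finance, 110000
Legal, 160000
Research, 50000
Sales, 80000


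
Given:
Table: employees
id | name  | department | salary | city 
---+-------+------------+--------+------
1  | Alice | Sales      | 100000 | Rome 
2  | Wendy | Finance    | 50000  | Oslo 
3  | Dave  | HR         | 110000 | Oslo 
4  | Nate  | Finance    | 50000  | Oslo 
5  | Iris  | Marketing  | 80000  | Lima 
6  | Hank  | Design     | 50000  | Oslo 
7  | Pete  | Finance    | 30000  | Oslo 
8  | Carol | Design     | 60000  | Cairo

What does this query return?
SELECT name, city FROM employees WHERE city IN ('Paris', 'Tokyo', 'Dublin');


Filtering: city IN ('Paris', 'Tokyo', 'Dublin')
Matching: 0 rows

Empty result set (0 rows)


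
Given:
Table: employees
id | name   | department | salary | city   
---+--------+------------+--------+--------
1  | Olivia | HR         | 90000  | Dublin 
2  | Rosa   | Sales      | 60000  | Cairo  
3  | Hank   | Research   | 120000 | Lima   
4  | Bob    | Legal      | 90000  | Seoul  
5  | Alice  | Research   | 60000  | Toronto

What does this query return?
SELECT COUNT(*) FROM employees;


COUNT(*) counts all rows

5


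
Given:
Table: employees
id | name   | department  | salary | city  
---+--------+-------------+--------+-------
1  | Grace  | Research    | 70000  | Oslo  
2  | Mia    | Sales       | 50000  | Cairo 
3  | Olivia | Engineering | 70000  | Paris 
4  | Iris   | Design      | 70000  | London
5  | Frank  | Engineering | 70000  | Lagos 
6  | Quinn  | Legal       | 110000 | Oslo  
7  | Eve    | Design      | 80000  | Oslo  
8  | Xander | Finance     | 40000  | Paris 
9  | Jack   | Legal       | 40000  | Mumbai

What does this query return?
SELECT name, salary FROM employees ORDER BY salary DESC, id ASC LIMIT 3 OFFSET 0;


Sort by salary DESC (id ASC tiebreak), then skip 0 and take 3
Rows 1 through 3

3 rows:
Quinn, 110000
Eve, 80000
Grace, 70000


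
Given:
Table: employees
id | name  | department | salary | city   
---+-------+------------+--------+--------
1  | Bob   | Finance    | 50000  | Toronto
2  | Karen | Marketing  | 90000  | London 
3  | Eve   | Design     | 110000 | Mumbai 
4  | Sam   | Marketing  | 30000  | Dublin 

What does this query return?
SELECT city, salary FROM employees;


Projecting columns: city, salary

4 rows:
Toronto, 50000
London, 90000
Mumbai, 110000
Dublin, 30000


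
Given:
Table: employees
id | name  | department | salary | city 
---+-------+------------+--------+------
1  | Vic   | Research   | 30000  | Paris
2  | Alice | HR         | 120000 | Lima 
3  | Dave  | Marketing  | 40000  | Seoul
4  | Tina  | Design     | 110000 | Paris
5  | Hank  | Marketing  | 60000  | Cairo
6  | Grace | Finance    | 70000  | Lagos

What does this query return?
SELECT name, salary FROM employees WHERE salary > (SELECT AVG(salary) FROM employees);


Subquery: AVG(salary) = 71666.67
Filtering: salary > 71666.67
  Alice (120000) -> MATCH
  Tina (110000) -> MATCH


2 rows:
Alice, 120000
Tina, 110000


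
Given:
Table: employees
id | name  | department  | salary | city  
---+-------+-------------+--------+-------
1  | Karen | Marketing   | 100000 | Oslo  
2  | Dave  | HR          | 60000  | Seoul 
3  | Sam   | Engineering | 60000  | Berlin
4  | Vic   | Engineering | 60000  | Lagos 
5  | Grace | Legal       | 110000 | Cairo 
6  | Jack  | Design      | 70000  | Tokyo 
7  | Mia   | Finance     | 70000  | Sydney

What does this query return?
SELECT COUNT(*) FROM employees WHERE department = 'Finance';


Counting rows where department = 'Finance'
  Mia -> MATCH


1


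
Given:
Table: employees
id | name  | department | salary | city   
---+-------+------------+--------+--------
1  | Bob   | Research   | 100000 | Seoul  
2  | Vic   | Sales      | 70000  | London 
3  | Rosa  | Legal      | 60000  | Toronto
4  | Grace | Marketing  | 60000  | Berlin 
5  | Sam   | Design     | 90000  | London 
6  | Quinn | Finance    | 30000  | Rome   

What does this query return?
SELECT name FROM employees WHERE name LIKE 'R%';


LIKE 'R%' matches names starting with 'R'
Matching: 1

1 rows:
Rosa


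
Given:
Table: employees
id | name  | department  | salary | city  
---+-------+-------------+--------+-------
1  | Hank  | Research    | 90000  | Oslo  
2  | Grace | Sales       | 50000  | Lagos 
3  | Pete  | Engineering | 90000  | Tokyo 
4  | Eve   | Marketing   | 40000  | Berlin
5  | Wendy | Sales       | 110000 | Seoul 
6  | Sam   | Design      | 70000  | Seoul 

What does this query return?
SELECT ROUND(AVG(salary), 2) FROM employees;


SUM(salary) = 450000
COUNT = 6
ROUND(AVG, 2) = ROUND(450000 / 6, 2) = 75000.0

75000.0


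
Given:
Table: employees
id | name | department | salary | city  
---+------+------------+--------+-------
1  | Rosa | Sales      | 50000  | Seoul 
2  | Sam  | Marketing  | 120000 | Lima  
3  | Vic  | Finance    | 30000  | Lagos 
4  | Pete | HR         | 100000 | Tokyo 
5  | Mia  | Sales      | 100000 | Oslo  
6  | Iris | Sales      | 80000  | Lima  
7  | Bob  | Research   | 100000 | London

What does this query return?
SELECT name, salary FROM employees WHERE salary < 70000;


Filtering: salary < 70000
Matching: 2 rows

2 rows:
Rosa, 50000
Vic, 30000


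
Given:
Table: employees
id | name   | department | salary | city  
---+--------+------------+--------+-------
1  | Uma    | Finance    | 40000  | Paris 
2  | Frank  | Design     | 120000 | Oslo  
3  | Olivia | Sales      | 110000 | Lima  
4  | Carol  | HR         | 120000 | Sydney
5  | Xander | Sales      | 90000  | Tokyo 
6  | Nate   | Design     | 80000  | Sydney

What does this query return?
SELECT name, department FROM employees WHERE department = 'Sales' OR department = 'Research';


Filtering: department = 'Sales' OR 'Research'
Matching: 2 rows

2 rows:
Olivia, Sales
Xander, Sales


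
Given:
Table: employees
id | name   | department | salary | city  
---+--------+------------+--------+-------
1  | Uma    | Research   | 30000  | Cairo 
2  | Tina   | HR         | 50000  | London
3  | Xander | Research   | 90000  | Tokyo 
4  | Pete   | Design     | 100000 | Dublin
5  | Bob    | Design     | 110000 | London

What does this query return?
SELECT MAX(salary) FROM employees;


Salaries: 30000, 50000, 90000, 100000, 110000
MAX = 110000

110000


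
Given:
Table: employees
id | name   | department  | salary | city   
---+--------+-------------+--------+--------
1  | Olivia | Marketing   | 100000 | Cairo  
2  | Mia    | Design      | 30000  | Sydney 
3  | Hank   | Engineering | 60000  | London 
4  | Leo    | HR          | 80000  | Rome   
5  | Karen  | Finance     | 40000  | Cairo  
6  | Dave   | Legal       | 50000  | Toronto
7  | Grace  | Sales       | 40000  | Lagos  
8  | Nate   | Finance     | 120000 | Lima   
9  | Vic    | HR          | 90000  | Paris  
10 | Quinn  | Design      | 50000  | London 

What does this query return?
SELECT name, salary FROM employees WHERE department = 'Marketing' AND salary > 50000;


Filtering: department = 'Marketing' AND salary > 50000
Matching: 1 rows

1 rows:
Olivia, 100000


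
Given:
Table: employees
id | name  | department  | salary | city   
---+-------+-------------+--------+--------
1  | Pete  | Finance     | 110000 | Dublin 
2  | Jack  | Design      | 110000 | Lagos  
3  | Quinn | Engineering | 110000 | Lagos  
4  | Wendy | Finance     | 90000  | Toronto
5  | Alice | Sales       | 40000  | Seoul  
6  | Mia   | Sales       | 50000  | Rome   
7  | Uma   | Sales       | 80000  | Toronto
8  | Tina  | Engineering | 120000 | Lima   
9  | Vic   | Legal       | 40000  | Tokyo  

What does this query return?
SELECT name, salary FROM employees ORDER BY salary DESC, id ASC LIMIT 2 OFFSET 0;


Sort by salary DESC (id ASC tiebreak), then skip 0 and take 2
Rows 1 through 2

2 rows:
Tina, 120000
Pete, 110000


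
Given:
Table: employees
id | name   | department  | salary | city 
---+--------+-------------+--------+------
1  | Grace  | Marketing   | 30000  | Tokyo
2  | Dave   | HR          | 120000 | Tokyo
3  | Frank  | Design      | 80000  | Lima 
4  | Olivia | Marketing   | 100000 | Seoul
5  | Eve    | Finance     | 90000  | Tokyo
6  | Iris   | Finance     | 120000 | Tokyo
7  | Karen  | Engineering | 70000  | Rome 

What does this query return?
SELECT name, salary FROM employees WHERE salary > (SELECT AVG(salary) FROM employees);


Subquery: AVG(salary) = 87142.86
Filtering: salary > 87142.86
  Dave (120000) -> MATCH
  Olivia (100000) -> MATCH
  Eve (90000) -> MATCH
  Iris (120000) -> MATCH


4 rows:
Dave, 120000
Olivia, 100000
Eve, 90000
Iris, 120000


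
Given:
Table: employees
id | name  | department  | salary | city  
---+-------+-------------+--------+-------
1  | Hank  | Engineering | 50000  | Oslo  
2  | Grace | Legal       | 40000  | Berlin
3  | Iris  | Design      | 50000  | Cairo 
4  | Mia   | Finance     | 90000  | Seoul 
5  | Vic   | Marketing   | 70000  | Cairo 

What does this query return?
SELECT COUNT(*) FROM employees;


COUNT(*) counts all rows

5


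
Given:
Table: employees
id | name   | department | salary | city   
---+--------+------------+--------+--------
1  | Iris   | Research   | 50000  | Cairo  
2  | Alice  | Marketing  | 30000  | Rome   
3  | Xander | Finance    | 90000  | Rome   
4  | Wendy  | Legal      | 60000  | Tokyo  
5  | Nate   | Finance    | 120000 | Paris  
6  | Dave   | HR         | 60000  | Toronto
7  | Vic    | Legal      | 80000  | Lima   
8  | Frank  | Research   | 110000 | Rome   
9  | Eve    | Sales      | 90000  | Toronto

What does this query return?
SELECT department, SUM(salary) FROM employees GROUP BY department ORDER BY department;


Summing salary within each department:
  Finance: 90000 + 120000 = 210000
  HR: 60000 = 60000
  Legal: 60000 + 80000 = 140000
  Marketing: 30000 = 30000
  Research: 50000 + 110000 = 160000
  Sales: 90000 = 90000


6 groups:
Finance, 210000
HR, 60000
Legal, 140000
Marketing, 30000
Research, 160000
Sales, 90000


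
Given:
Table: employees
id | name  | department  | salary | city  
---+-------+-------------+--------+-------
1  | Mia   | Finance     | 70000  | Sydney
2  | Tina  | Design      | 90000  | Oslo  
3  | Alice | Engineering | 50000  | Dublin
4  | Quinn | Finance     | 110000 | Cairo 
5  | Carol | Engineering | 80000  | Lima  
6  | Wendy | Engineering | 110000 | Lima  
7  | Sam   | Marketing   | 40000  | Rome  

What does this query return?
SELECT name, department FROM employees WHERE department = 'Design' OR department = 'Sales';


Filtering: department = 'Design' OR 'Sales'
Matching: 1 rows

1 rows:
Tina, Design


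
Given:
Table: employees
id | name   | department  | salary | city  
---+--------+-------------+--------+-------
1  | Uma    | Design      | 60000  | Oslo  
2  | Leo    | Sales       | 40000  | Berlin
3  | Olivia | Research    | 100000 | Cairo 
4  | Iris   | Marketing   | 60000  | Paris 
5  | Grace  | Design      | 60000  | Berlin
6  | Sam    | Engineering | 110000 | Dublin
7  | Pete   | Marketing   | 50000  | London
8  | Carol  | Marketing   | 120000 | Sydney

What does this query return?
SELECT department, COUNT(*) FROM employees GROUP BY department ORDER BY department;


Assigning each row to its department group:
  Uma -> Design
  Leo -> Sales
  Olivia -> Research
  Iris -> Marketing
  Grace -> Design
  Sam -> Engineering
  Pete -> Marketing
  Carol -> Marketing


5 groups:
Design, 2
Engineering, 1
Marketing, 3
Research, 1
Sales, 1


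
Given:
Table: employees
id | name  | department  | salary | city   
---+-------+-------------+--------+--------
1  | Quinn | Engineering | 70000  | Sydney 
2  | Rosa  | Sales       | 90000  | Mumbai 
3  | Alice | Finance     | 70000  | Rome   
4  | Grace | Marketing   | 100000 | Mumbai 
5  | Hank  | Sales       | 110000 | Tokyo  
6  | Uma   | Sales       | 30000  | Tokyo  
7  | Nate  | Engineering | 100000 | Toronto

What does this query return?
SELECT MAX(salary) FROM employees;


Salaries: 70000, 90000, 70000, 100000, 110000, 30000, 100000
MAX = 110000

110000


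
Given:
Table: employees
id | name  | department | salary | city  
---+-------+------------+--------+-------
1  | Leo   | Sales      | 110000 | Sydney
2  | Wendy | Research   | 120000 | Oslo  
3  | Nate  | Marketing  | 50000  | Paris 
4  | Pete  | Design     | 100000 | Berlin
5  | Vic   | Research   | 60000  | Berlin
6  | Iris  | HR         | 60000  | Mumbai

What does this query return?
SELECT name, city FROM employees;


Projecting columns: name, city

6 rows:
Leo, Sydney
Wendy, Oslo
Nate, Paris
Pete, Berlin
Vic, Berlin
Iris, Mumbai


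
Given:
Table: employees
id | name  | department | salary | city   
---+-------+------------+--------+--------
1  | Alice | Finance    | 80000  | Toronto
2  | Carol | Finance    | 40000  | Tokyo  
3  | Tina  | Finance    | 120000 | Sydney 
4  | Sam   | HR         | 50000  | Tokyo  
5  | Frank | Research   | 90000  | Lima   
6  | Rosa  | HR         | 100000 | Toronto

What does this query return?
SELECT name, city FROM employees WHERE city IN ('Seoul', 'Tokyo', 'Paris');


Filtering: city IN ('Seoul', 'Tokyo', 'Paris')
Matching: 2 rows

2 rows:
Carol, Tokyo
Sam, Tokyo


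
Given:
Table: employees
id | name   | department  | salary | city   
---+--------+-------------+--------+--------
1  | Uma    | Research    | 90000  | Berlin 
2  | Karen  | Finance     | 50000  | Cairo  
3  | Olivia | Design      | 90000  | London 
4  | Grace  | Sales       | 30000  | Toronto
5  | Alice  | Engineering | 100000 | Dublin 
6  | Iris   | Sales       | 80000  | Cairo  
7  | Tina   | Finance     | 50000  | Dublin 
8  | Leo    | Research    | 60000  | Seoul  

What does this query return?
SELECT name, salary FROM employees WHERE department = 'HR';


Filtering: department = 'HR'
Matching rows: 0

Empty result set (0 rows)
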